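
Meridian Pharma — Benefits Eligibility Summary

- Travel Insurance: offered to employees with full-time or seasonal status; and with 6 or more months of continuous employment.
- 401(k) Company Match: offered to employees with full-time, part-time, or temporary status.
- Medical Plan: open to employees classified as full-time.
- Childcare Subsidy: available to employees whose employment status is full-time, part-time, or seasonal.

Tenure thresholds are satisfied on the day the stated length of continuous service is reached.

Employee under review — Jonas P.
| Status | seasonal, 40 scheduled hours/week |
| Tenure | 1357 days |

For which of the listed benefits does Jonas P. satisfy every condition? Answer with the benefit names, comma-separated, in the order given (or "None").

Travel Insurance, Childcare Subsidy

Travel Insurance — status seasonal ✓; service 1357 days ≥ 6 months (≈180 days) ✓ → eligible.
401(k) Company Match — status seasonal ✗ (requires full-time, part-time, or temporary) → not eligible.
Medical Plan — status seasonal ✗ (requires full-time) → not eligible.
Childcare Subsidy — status seasonal ✓ → eligible.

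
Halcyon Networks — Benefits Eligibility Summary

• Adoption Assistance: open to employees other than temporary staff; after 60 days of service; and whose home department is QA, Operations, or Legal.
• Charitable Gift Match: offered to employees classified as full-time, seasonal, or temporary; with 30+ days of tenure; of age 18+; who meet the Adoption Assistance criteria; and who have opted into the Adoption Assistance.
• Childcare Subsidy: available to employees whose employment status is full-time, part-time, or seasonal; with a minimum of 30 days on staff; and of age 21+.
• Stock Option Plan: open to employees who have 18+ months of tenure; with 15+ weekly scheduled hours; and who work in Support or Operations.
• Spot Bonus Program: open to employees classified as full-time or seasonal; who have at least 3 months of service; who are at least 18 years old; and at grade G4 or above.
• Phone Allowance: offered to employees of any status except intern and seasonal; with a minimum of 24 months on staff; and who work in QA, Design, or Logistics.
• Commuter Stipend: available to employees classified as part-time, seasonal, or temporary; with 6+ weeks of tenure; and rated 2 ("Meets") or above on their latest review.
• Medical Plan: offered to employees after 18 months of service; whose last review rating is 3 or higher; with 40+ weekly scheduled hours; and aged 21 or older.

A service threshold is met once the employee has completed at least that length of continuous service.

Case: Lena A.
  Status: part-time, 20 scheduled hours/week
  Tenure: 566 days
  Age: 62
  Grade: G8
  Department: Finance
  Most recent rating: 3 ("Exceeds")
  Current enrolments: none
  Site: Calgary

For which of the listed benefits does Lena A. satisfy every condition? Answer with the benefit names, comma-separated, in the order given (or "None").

Childcare Subsidy, Commuter Stipend

Adoption Assistance — status part-time ✓ (not excluded); service 566 days ≥ 60 days ✓; dept Finance ✗ → not eligible.
Charitable Gift Match — status part-time ✗ (requires full-time, seasonal, or temporary) → not eligible.
Childcare Subsidy — status part-time ✓; service 566 days ≥ 30 days ✓; age 62 ≥ 21 ✓ → eligible.
Stock Option Plan — service 566 days ≥ 18 months (≈540 days) ✓; 20 hrs/wk ≥ 15 ✓; dept Finance ✗ → not eligible.
Spot Bonus Program — status part-time ✗ (requires full-time or seasonal) → not eligible.
Phone Allowance — status part-time ✓ (not excluded); service 566 days < 24 months (≈720 days) ✗ → not eligible.
Commuter Stipend — status part-time ✓; service 566 days ≥ 6 weeks (≈42 days) ✓; rating 3 ≥ 2 ✓ → eligible.
Medical Plan — service 566 days ≥ 18 months (≈540 days) ✓; rating 3 ≥ 3 ✓; 20 hrs/wk < 40 ✗ → not eligible.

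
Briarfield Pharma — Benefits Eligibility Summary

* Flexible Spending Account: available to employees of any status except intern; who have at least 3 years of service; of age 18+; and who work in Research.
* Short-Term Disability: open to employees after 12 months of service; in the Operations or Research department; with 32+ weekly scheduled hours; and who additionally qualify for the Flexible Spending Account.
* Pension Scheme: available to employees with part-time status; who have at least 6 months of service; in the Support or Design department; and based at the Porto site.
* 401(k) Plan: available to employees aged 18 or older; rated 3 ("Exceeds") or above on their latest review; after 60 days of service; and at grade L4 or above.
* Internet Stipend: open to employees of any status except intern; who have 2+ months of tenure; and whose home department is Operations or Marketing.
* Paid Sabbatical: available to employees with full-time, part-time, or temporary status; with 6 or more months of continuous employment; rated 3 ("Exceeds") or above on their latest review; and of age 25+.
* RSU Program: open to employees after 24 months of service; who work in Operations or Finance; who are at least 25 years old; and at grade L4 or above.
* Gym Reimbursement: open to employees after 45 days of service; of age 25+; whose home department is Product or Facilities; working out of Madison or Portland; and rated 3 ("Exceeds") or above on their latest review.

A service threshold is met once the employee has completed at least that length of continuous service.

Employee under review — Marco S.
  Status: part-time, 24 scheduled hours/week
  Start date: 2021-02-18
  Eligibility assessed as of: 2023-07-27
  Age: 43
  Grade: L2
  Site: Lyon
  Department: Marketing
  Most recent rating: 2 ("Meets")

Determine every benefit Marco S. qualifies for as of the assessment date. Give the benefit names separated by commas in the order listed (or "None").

Internet Stipend

Service from 2021-02-18 to 2023-07-27: 889 days.
Flexible Spending Account — status part-time ✓ (not excluded); service 889 days < 3 years (≈1095 days) ✗ → not eligible.
Short-Term Disability — service 889 days ≥ 12 months (≈360 days) ✓; dept Marketing ✗ → not eligible.
Pension Scheme — status part-time ✓; service 889 days ≥ 6 months (≈180 days) ✓; dept Marketing ✗ → not eligible.
401(k) Plan — age 43 ≥ 18 ✓; rating 2 < 3 ✗ → not eligible.
Internet Stipend — status part-time ✓ (not excluded); service 889 days ≥ 2 months (≈60 days) ✓; dept Marketing ✓ → eligible.
Paid Sabbatical — status part-time ✓; service 889 days ≥ 6 months (≈180 days) ✓; rating 2 < 3 ✗ → not eligible.
RSU Program — service 889 days ≥ 24 months (≈720 days) ✓; dept Marketing ✗ → not eligible.
Gym Reimbursement — service 889 days ≥ 45 days ✓; age 43 ≥ 25 ✓; dept Marketing ✗ → not eligible.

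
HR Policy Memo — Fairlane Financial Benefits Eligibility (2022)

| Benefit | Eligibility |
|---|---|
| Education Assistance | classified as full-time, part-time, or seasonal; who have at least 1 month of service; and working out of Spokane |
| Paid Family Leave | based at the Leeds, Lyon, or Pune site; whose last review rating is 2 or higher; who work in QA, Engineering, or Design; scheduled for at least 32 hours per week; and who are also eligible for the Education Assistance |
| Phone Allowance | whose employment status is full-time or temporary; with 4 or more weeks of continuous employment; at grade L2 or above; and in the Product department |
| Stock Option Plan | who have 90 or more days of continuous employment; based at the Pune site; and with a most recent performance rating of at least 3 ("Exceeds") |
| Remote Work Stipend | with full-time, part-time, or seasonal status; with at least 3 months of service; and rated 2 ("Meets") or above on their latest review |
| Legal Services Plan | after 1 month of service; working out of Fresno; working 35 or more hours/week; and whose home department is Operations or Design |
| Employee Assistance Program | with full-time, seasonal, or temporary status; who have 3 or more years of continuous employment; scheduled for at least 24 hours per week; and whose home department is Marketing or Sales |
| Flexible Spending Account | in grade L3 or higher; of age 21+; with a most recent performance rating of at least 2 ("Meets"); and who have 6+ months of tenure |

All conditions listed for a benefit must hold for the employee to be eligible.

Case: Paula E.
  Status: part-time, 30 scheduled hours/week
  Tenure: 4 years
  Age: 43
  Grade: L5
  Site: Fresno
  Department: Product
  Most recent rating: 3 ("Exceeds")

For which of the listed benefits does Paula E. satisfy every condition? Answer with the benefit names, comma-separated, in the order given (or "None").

Education Assistance — status part-time ✓; service 4 years ≥ 1 month (≈30 days) ✓; site Fresno ✗ (not Spokane) → not eligible.
Paid Family Leave — site Fresno ✗ (not Leeds, Lyon, or Pune) → not eligible.
Phone Allowance — status part-time ✗ (requires full-time or temporary) → not eligible.
Stock Option Plan — service 4 years ≥ 90 days ✓; site Fresno ✗ (not Pune) → not eligible.
Remote Work Stipend — status part-time ✓; service 4 years ≥ 3 months (≈90 days) ✓; rating 3 ≥ 2 ✓ → eligible.
Legal Services Plan — service 4 years ≥ 1 month (≈30 days) ✓; site Fresno ✓; 30 hrs/wk < 35 ✗ → not eligible.
Employee Assistance Program — status part-time ✗ (requires full-time, seasonal, or temporary) → not eligible.
Flexible Spending Account — grade L5 ≥ L3 ✓; age 43 ≥ 21 ✓; rating 3 ≥ 2 ✓; service 4 years ≥ 6 months (≈180 days) ✓ → eligible.

Remote Work Stipend, Flexible Spending Account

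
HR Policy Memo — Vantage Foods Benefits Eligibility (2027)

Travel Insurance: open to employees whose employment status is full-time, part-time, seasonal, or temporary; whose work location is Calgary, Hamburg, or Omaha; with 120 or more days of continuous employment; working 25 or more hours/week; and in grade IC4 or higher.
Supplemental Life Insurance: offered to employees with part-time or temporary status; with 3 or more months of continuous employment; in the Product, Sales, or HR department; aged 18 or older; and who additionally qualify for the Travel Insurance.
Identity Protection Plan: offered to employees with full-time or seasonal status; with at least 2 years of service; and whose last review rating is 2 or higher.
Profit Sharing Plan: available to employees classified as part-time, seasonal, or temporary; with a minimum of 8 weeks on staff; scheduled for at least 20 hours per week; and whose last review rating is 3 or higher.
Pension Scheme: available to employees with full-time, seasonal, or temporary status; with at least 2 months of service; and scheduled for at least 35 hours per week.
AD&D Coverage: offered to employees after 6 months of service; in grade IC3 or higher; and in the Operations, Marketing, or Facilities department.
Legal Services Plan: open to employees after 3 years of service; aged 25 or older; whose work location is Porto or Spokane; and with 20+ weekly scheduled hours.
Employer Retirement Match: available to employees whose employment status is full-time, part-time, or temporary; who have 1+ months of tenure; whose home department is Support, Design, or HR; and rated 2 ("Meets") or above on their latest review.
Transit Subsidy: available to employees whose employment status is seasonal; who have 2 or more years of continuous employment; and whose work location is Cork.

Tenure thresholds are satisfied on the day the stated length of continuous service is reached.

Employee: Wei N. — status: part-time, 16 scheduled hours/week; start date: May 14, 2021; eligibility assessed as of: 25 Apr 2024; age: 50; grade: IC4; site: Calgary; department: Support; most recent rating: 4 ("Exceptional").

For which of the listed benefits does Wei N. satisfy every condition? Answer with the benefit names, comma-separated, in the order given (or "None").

Service from May 14, 2021 to 25 Apr 2024: 1077 days.
Travel Insurance — status part-time ✓; site Calgary ✓; service 1077 days ≥ 120 days ✓; 16 hrs/wk < 25 ✗ → not eligible.
Supplemental Life Insurance — status part-time ✓; service 1077 days ≥ 3 months (≈90 days) ✓; dept Support ✗ → not eligible.
Identity Protection Plan — status part-time ✗ (requires full-time or seasonal) → not eligible.
Profit Sharing Plan — status part-time ✓; service 1077 days ≥ 8 weeks (≈56 days) ✓; 16 hrs/wk < 20 ✗ → not eligible.
Pension Scheme — status part-time ✗ (requires full-time, seasonal, or temporary) → not eligible.
AD&D Coverage — service 1077 days ≥ 6 months (≈180 days) ✓; grade IC4 ≥ IC3 ✓; dept Support ✗ → not eligible.
Legal Services Plan — service 1077 days < 3 years (≈1095 days) ✗ → not eligible.
Employer Retirement Match — status part-time ✓; service 1077 days ≥ 1 month (≈30 days) ✓; dept Support ✓; rating 4 ≥ 2 ✓ → eligible.
Transit Subsidy — status part-time ✗ (requires seasonal) → not eligible.

Employer Retirement Match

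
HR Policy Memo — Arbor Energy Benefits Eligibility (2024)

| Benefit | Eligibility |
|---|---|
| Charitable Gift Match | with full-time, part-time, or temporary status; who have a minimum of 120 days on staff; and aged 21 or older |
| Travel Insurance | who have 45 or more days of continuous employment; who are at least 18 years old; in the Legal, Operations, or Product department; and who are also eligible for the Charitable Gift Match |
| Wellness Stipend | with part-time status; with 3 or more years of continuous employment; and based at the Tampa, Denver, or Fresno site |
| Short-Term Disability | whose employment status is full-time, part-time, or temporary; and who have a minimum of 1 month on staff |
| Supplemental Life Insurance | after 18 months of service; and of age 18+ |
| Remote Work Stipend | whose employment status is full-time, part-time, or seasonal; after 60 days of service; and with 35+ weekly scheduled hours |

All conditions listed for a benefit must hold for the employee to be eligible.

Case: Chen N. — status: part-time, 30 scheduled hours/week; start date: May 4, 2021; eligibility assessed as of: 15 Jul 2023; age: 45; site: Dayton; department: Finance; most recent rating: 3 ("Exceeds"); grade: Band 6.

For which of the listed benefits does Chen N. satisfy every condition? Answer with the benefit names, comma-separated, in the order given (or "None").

Charitable Gift Match, Short-Term Disability, Supplemental Life Insurance

Service from May 4, 2021 to 15 Jul 2023: 802 days.
Charitable Gift Match — status part-time ✓; service 802 days ≥ 120 days ✓; age 45 ≥ 21 ✓ → eligible.
Travel Insurance — service 802 days ≥ 45 days ✓; age 45 ≥ 18 ✓; dept Finance ✗ → not eligible.
Wellness Stipend — status part-time ✓; service 802 days < 3 years (≈1095 days) ✗ → not eligible.
Short-Term Disability — status part-time ✓; service 802 days ≥ 1 month (≈30 days) ✓ → eligible.
Supplemental Life Insurance — service 802 days ≥ 18 months (≈540 days) ✓; age 45 ≥ 18 ✓ → eligible.
Remote Work Stipend — status part-time ✓; service 802 days ≥ 60 days ✓; 30 hrs/wk < 35 ✗ → not eligible.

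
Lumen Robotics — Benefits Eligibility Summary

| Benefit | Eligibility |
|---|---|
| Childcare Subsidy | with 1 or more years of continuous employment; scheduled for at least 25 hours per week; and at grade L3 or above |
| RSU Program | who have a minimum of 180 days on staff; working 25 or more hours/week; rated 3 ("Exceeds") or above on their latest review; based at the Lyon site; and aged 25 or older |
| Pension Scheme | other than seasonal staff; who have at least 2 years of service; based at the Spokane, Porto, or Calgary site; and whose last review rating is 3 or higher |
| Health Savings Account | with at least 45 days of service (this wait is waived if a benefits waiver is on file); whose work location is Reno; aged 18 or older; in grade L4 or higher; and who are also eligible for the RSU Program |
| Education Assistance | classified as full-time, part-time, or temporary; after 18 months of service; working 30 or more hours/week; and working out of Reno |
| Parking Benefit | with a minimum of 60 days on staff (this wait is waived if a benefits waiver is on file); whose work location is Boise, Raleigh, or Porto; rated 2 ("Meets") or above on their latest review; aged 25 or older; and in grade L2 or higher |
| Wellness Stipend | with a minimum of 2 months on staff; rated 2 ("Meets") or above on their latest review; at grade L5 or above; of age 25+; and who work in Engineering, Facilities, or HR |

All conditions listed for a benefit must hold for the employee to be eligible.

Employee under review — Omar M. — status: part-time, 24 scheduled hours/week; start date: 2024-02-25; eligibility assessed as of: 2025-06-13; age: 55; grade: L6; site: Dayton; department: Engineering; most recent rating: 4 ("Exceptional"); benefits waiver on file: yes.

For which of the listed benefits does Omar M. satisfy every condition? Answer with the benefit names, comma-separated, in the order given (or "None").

Wellness Stipend

Service from 2024-02-25 to 2025-06-13: 474 days.
Childcare Subsidy — service 474 days ≥ 1 year (≈365 days) ✓; 24 hrs/wk < 25 ✗ → not eligible.
RSU Program — service 474 days ≥ 180 days ✓; 24 hrs/wk < 25 ✗ → not eligible.
Pension Scheme — status part-time ✓ (not excluded); service 474 days < 2 years (≈730 days) ✗ → not eligible.
Health Savings Account — benefits waiver on file ✓; site Dayton ✗ (not Reno) → not eligible.
Education Assistance — status part-time ✓; service 474 days < 18 months (≈540 days) ✗ → not eligible.
Parking Benefit — benefits waiver on file ✓; site Dayton ✗ (not Boise, Raleigh, or Porto) → not eligible.
Wellness Stipend — service 474 days ≥ 2 months (≈60 days) ✓; rating 4 ≥ 2 ✓; grade L6 ≥ L5 ✓; age 55 ≥ 25 ✓; dept Engineering ✓ → eligible.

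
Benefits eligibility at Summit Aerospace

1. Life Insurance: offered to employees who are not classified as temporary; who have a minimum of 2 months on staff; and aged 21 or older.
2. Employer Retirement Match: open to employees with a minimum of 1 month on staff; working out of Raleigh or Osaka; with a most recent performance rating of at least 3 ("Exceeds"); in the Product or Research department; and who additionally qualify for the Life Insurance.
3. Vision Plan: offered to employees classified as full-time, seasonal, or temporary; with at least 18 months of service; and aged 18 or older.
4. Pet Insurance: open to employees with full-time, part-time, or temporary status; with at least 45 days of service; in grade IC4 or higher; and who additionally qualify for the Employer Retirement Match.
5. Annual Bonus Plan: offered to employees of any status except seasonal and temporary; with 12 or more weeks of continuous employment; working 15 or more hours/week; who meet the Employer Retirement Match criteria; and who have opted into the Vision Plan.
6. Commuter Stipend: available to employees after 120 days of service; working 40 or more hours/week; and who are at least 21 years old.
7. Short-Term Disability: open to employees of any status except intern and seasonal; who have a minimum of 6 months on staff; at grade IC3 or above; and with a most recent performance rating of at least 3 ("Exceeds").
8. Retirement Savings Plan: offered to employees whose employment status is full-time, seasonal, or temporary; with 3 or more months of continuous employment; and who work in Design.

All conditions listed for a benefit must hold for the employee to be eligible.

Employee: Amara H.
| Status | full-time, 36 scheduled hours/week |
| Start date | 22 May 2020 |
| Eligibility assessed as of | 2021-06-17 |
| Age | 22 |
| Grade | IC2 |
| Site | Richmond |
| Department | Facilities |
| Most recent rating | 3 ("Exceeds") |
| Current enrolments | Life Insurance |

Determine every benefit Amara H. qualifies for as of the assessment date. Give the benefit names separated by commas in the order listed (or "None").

Service from 22 May 2020 to 2021-06-17: 391 days.
Life Insurance — status full-time ✓ (not excluded); service 391 days ≥ 2 months (≈60 days) ✓; age 22 ≥ 21 ✓ → eligible.
Employer Retirement Match — service 391 days ≥ 1 month (≈30 days) ✓; site Richmond ✗ (not Raleigh or Osaka) → not eligible.
Vision Plan — status full-time ✓; service 391 days < 18 months (≈540 days) ✗ → not eligible.
Pet Insurance — status full-time ✓; service 391 days ≥ 45 days ✓; grade IC2 < IC4 ✗ → not eligible.
Annual Bonus Plan — status full-time ✓ (not excluded); service 391 days ≥ 12 weeks (≈84 days) ✓; 36 hrs/wk ≥ 15 ✓; not eligible for Employer Retirement Match ✗ → not eligible.
Commuter Stipend — service 391 days ≥ 120 days ✓; 36 hrs/wk < 40 ✗ → not eligible.
Short-Term Disability — status full-time ✓ (not excluded); service 391 days ≥ 6 months (≈180 days) ✓; grade IC2 < IC3 ✗ → not eligible.
Retirement Savings Plan — status full-time ✓; service 391 days ≥ 3 months (≈90 days) ✓; dept Facilities ✗ → not eligible.

Life Insurance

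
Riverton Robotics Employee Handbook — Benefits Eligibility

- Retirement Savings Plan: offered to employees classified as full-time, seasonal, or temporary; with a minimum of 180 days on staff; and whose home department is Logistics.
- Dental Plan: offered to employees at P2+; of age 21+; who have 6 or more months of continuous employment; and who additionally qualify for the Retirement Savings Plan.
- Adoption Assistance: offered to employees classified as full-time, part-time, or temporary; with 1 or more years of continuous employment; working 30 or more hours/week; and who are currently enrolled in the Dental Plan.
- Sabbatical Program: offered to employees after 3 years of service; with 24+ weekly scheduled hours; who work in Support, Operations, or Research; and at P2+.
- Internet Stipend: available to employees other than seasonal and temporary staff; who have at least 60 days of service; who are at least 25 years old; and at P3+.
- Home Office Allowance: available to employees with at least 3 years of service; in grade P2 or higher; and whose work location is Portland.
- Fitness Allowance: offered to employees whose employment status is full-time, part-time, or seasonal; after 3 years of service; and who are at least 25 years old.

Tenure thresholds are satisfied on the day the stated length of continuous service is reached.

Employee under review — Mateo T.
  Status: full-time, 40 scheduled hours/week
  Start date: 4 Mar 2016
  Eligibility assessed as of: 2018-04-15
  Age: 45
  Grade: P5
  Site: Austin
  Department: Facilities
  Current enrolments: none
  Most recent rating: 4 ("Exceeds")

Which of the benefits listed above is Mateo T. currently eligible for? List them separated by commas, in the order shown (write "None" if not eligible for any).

Internet Stipend

Service from 4 Mar 2016 to 2018-04-15: 772 days.
Retirement Savings Plan — status full-time ✓; service 772 days ≥ 180 days ✓; dept Facilities ✗ → not eligible.
Dental Plan — grade P5 ≥ P2 ✓; age 45 ≥ 21 ✓; service 772 days ≥ 6 months (≈180 days) ✓; not eligible for Retirement Savings Plan ✗ → not eligible.
Adoption Assistance — status full-time ✓; service 772 days ≥ 1 year (≈365 days) ✓; 40 hrs/wk ≥ 30 ✓; not enrolled in Dental Plan ✗ → not eligible.
Sabbatical Program — service 772 days < 3 years (≈1095 days) ✗ → not eligible.
Internet Stipend — status full-time ✓ (not excluded); service 772 days ≥ 60 days ✓; age 45 ≥ 25 ✓; grade P5 ≥ P3 ✓ → eligible.
Home Office Allowance — service 772 days < 3 years (≈1095 days) ✗ → not eligible.
Fitness Allowance — status full-time ✓; service 772 days < 3 years (≈1095 days) ✗ → not eligible.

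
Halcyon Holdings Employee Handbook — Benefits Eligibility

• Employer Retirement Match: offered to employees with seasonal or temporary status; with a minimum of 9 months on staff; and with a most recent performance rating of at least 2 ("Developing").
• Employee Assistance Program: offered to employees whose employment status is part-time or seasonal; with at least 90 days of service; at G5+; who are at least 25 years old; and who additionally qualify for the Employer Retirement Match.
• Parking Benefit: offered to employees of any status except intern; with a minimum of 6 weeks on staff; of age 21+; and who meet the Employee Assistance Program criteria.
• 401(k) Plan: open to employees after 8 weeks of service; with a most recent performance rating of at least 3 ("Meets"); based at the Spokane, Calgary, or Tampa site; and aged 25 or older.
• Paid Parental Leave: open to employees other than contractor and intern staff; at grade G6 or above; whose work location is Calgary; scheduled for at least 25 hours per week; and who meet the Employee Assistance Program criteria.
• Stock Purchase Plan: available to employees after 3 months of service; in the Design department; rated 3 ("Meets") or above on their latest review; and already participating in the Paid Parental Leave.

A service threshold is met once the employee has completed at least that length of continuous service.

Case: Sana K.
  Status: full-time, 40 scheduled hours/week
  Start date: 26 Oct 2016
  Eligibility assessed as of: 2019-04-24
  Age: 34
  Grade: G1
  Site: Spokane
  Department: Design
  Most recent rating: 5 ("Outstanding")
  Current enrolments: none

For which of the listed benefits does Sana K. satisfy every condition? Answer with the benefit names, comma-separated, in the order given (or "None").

Service from 26 Oct 2016 to 2019-04-24: 910 days.
Employer Retirement Match — status full-time ✗ (requires seasonal or temporary) → not eligible.
Employee Assistance Program — status full-time ✗ (requires part-time or seasonal) → not eligible.
Parking Benefit — status full-time ✓ (not excluded); service 910 days ≥ 6 weeks (≈42 days) ✓; age 34 ≥ 21 ✓; not eligible for Employee Assistance Program ✗ → not eligible.
401(k) Plan — service 910 days ≥ 8 weeks (≈56 days) ✓; rating 5 ≥ 3 ✓; site Spokane ✓; age 34 ≥ 25 ✓ → eligible.
Paid Parental Leave — status full-time ✓ (not excluded); grade G1 < G6 ✗ → not eligible.
Stock Purchase Plan — service 910 days ≥ 3 months (≈90 days) ✓; dept Design ✓; rating 5 ≥ 3 ✓; not enrolled in Paid Parental Leave ✗ → not eligible.

401(k) Plan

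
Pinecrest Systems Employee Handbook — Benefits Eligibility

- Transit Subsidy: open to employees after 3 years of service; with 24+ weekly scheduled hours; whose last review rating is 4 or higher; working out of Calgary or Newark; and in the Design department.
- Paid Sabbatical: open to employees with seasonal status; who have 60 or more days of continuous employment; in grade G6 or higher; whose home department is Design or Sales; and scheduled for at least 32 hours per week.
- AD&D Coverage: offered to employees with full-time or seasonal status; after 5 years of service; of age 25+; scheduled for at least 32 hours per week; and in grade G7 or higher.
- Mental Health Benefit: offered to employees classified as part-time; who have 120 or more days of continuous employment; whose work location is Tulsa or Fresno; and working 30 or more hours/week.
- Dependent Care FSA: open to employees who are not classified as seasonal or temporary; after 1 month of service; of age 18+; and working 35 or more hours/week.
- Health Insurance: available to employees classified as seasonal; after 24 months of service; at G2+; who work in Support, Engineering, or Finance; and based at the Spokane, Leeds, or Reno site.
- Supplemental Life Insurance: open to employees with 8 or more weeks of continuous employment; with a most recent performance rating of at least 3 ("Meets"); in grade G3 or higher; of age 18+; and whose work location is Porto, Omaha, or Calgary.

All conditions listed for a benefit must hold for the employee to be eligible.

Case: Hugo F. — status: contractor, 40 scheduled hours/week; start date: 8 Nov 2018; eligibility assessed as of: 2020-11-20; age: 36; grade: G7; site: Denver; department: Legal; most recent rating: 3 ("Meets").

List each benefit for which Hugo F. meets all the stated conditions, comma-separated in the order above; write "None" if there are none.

Dependent Care FSA

Service from 8 Nov 2018 to 2020-11-20: 743 days.
Transit Subsidy — service 743 days < 3 years (≈1095 days) ✗ → not eligible.
Paid Sabbatical — status contractor ✗ (requires seasonal) → not eligible.
AD&D Coverage — status contractor ✗ (requires full-time or seasonal) → not eligible.
Mental Health Benefit — status contractor ✗ (requires part-time) → not eligible.
Dependent Care FSA — status contractor ✓ (not excluded); service 743 days ≥ 1 month (≈30 days) ✓; age 36 ≥ 18 ✓; 40 hrs/wk ≥ 35 ✓ → eligible.
Health Insurance — status contractor ✗ (requires seasonal) → not eligible.
Supplemental Life Insurance — service 743 days ≥ 8 weeks (≈56 days) ✓; rating 3 ≥ 3 ✓; grade G7 ≥ G3 ✓; age 36 ≥ 18 ✓; site Denver ✗ (not Porto, Omaha, or Calgary) → not eligible.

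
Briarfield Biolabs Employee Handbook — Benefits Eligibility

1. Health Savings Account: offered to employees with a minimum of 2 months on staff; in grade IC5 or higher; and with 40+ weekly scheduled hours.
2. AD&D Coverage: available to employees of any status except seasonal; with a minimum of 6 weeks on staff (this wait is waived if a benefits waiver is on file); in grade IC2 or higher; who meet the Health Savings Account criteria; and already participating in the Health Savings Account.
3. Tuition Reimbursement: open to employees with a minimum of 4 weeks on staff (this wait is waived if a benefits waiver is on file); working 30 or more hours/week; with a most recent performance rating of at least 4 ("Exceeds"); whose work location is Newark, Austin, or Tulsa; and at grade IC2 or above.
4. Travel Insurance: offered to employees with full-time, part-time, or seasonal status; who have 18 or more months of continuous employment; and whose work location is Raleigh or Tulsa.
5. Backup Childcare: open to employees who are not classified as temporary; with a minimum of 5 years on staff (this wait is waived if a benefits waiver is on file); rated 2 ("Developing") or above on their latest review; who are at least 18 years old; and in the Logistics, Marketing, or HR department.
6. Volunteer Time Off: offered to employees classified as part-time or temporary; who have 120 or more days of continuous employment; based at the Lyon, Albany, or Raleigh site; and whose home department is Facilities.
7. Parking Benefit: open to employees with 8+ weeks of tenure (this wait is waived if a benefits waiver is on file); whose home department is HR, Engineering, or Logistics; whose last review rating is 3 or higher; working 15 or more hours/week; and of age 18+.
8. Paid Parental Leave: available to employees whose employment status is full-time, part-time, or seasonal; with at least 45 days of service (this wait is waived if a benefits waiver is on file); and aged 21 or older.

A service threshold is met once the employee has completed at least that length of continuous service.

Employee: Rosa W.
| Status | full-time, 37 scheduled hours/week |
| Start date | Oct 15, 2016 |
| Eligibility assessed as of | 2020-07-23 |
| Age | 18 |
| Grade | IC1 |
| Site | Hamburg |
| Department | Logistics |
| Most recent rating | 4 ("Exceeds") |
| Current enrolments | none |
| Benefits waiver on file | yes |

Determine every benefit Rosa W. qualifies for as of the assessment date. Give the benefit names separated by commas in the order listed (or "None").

Backup Childcare, Parking Benefit

Service from Oct 15, 2016 to 2020-07-23: 1377 days.
Health Savings Account — service 1377 days ≥ 2 months (≈60 days) ✓; grade IC1 < IC5 ✗ → not eligible.
AD&D Coverage — status full-time ✓ (not excluded); benefits waiver on file ✓; grade IC1 < IC2 ✗ → not eligible.
Tuition Reimbursement — benefits waiver on file ✓; 37 hrs/wk ≥ 30 ✓; rating 4 ≥ 4 ✓; site Hamburg ✗ (not Newark, Austin, or Tulsa) → not eligible.
Travel Insurance — status full-time ✓; service 1377 days ≥ 18 months (≈540 days) ✓; site Hamburg ✗ (not Raleigh or Tulsa) → not eligible.
Backup Childcare — status full-time ✓ (not excluded); benefits waiver on file ✓; rating 4 ≥ 2 ✓; age 18 ≥ 18 ✓; dept Logistics ✓ → eligible.
Volunteer Time Off — status full-time ✗ (requires part-time or temporary) → not eligible.
Parking Benefit — benefits waiver on file ✓; dept Logistics ✓; rating 4 ≥ 3 ✓; 37 hrs/wk ≥ 15 ✓; age 18 ≥ 18 ✓ → eligible.
Paid Parental Leave — status full-time ✓; benefits waiver on file ✓; age 18 < 21 ✗ → not eligible.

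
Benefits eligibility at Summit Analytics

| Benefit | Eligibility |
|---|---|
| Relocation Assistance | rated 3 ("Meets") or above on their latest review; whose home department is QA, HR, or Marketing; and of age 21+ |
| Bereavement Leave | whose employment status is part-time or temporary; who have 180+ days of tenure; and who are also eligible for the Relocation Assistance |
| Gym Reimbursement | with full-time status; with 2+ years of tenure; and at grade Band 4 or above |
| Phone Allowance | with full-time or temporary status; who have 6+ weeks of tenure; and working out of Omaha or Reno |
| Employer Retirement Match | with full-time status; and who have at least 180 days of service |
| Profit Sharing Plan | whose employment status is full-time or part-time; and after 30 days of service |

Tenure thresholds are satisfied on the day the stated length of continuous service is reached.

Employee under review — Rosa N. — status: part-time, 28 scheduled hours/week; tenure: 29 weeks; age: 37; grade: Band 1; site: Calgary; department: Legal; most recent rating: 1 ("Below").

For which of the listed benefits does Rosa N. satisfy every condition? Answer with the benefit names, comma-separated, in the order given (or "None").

Profit Sharing Plan

Relocation Assistance — rating 1 < 3 ✗ → not eligible.
Bereavement Leave — status part-time ✓; service 29 weeks ≥ 180 days ✓; not eligible for Relocation Assistance ✗ → not eligible.
Gym Reimbursement — status part-time ✗ (requires full-time) → not eligible.
Phone Allowance — status part-time ✗ (requires full-time or temporary) → not eligible.
Employer Retirement Match — status part-time ✗ (requires full-time) → not eligible.
Profit Sharing Plan — status part-time ✓; service 29 weeks ≥ 30 days ✓ → eligible.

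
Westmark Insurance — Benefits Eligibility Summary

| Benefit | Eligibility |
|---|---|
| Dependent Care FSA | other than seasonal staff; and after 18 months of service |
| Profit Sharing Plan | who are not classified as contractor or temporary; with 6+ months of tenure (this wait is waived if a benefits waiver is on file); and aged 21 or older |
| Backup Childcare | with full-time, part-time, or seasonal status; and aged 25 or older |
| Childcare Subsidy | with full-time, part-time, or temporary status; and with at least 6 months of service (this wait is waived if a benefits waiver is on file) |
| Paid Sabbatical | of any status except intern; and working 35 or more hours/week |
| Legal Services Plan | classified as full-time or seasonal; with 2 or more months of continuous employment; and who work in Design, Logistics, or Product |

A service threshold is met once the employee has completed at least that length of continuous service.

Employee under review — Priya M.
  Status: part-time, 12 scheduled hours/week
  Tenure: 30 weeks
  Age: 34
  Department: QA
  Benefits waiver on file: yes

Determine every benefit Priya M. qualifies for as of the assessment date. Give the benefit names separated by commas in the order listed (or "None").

Dependent Care FSA — status part-time ✓ (not excluded); service 30 weeks < 18 months (≈540 days) ✗ → not eligible.
Profit Sharing Plan — status part-time ✓ (not excluded); benefits waiver on file ✓; age 34 ≥ 21 ✓ → eligible.
Backup Childcare — status part-time ✓; age 34 ≥ 25 ✓ → eligible.
Childcare Subsidy — status part-time ✓; benefits waiver on file ✓ → eligible.
Paid Sabbatical — status part-time ✓ (not excluded); 12 hrs/wk < 35 ✗ → not eligible.
Legal Services Plan — status part-time ✗ (requires full-time or seasonal) → not eligible.

Profit Sharing Plan, Backup Childcare, Childcare Subsidy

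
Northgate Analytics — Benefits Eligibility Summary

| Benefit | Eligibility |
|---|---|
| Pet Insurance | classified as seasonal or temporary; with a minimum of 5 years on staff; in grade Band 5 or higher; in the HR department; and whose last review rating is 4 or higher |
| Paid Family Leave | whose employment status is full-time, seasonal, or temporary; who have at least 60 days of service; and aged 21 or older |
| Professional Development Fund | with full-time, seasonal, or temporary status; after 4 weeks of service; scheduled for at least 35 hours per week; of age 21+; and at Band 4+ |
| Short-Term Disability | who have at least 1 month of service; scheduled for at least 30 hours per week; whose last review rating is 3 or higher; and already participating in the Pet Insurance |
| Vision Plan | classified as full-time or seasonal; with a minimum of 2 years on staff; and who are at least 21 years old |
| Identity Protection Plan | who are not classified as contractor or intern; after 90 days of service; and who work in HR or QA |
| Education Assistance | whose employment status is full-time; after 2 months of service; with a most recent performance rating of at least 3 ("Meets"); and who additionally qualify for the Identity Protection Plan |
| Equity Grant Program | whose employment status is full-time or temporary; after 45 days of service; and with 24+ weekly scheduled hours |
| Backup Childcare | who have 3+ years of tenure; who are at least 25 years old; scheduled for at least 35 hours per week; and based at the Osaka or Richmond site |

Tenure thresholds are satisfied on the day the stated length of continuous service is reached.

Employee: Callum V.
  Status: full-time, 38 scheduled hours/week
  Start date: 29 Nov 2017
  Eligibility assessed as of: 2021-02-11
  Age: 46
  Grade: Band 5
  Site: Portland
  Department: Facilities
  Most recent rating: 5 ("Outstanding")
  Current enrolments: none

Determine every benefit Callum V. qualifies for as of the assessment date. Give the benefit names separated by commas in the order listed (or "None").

Paid Family Leave, Professional Development Fund, Vision Plan, Equity Grant Program

Service from 29 Nov 2017 to 2021-02-11: 1170 days.
Pet Insurance — status full-time ✗ (requires seasonal or temporary) → not eligible.
Paid Family Leave — status full-time ✓; service 1170 days ≥ 60 days ✓; age 46 ≥ 21 ✓ → eligible.
Professional Development Fund — status full-time ✓; service 1170 days ≥ 4 weeks (≈28 days) ✓; 38 hrs/wk ≥ 35 ✓; age 46 ≥ 21 ✓; grade Band 5 ≥ Band 4 ✓ → eligible.
Short-Term Disability — service 1170 days ≥ 1 month (≈30 days) ✓; 38 hrs/wk ≥ 30 ✓; rating 5 ≥ 3 ✓; not enrolled in Pet Insurance ✗ → not eligible.
Vision Plan — status full-time ✓; service 1170 days ≥ 2 years (≈730 days) ✓; age 46 ≥ 21 ✓ → eligible.
Identity Protection Plan — status full-time ✓ (not excluded); service 1170 days ≥ 90 days ✓; dept Facilities ✗ → not eligible.
Education Assistance — status full-time ✓; service 1170 days ≥ 2 months (≈60 days) ✓; rating 5 ≥ 3 ✓; not eligible for Identity Protection Plan ✗ → not eligible.
Equity Grant Program — status full-time ✓; service 1170 days ≥ 45 days ✓; 38 hrs/wk ≥ 24 ✓ → eligible.
Backup Childcare — service 1170 days ≥ 3 years (≈1095 days) ✓; age 46 ≥ 25 ✓; 38 hrs/wk ≥ 35 ✓; site Portland ✗ (not Osaka or Richmond) → not eligible.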